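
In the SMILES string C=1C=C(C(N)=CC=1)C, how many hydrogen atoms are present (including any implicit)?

9

Hydrogens are implicit in SMILES; fill each atom to its normal valence:
  4 × C (aromatic): 1 H each → 4
  2 × C (aromatic): no H
  1 × C: 3 H
  1 × N: 2 H
  Total hydrogens = 9.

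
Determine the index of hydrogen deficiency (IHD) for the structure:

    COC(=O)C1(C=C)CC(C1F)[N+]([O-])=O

4

Molecular formula from the SMILES: C8H10FNO4.
DoU = (2C + 2 + N − H − X)/2 = (2·8 + 2 + 1 − 10 − 1)/2 = 8/2 = 4.
(Structurally: 1 ring(s) + 3 π bond(s) = 4.)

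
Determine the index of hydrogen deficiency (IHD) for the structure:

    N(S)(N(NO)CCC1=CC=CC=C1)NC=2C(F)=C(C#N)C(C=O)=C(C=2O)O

Molecular formula from the SMILES: C16H16FN5O4S.
DoU = (2C + 2 + N − H − X)/2 = (2·16 + 2 + 5 − 16 − 1)/2 = 22/2 = 11.
(Structurally: 2 ring(s) + 9 π bond(s) = 11.)

11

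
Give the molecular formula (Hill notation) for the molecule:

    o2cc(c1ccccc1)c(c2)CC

C12H12O

Heavy atoms from the SMILES: 12 C, 1 O.
Implicit hydrogens by atom environment:
  7 × C (aromatic): 1 H each → 7
  3 × C (aromatic): no H
  1 × C: 3 H
  1 × C: 2 H
  1 × O (aromatic): no H
  Total hydrogens = 12.
Molecular formula: C12H12O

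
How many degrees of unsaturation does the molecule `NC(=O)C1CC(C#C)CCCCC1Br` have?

Molecular formula from the SMILES: C11H16BrNO.
DoU = (2C + 2 + N − H − X)/2 = (2·11 + 2 + 1 − 16 − 1)/2 = 8/2 = 4.
(Structurally: 1 ring(s) + 3 π bond(s) = 4.)

4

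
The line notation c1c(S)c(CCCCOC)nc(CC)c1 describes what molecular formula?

C12H19NOS

Heavy atoms from the SMILES: 12 C, 1 N, 1 O, 1 S.
Implicit hydrogens by atom environment:
  5 × C: 2 H each → 10
  3 × C (aromatic): no H
  2 × C: 3 H each → 6
  2 × C (aromatic): 1 H each → 2
  1 × N (aromatic): no H
  1 × O: no H
  1 × S: 1 H
  Total hydrogens = 19.
Molecular formula: C12H19NOS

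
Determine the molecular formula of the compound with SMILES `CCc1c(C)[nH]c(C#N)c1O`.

Heavy atoms from the SMILES: 8 C, 2 N, 1 O.
Implicit hydrogens by atom environment:
  4 × C (aromatic): no H
  2 × C: 3 H each → 6
  1 × C: 2 H
  1 × C: no H
  1 × N (aromatic): 1 H
  1 × N: no H
  1 × O: 1 H
  Total hydrogens = 10.
Molecular formula: C8H10N2O

C8H10N2O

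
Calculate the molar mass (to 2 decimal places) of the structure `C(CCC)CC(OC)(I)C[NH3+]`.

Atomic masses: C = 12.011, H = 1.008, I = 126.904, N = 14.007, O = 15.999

Molecular formula: C8H19INO+.
M = 8×12.011 + 19×1.008 + 1×126.904 + 1×14.007 + 1×15.999 = 272.15 g/mol.

272.15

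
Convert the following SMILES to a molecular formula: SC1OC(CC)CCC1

Heavy atoms from the SMILES: 7 C, 1 O, 1 S.
Implicit hydrogens by atom environment:
  4 × C: 2 H each → 8
  2 × C: 1 H each → 2
  1 × C: 3 H
  1 × O: no H
  1 × S: 1 H
  Total hydrogens = 14.
Molecular formula: C7H14OS

C7H14OS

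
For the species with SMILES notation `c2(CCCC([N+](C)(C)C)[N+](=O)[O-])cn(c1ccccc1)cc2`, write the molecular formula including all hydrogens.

C17H24N3O2+

Heavy atoms from the SMILES: 17 C, 3 N, 2 O.
Implicit hydrogens by atom environment:
  8 × C (aromatic): 1 H each → 8
  3 × C: 3 H each → 9
  3 × C: 2 H each → 6
  2 × C (aromatic): no H
  2 × N (charge +1): no H
  1 × C: 1 H
  1 × N (aromatic): no H
  1 × O: no H
  1 × O (charge -1): no H
  Total hydrogens = 24.
Net charge +1.
Molecular formula: C17H24N3O2+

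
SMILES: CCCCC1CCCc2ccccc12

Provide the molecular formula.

C14H20

Heavy atoms from the SMILES: 14 C.
Implicit hydrogens by atom environment:
  6 × C: 2 H each → 12
  4 × C (aromatic): 1 H each → 4
  2 × C (aromatic): no H
  1 × C: 3 H
  1 × C: 1 H
  Total hydrogens = 20.
Molecular formula: C14H20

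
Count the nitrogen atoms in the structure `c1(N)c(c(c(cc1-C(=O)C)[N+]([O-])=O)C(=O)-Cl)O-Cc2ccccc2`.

2

The symbol for nitrogen appears 2 times in the SMILES.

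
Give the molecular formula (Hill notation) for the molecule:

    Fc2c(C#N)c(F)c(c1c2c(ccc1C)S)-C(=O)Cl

C13H6ClF2NOS

Heavy atoms from the SMILES: 13 C, 1 Cl, 2 F, 1 N, 1 O, 1 S.
Implicit hydrogens by atom environment:
  8 × C (aromatic): no H
  2 × C (aromatic): 1 H each → 2
  2 × C: no H
  2 × F: no H
  1 × C: 3 H
  1 × Cl: no H
  1 × N: no H
  1 × O: no H
  1 × S: 1 H
  Total hydrogens = 6.
Molecular formula: C13H6ClF2NOS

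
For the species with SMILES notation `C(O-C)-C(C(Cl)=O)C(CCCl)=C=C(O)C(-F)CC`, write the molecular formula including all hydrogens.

C12H17Cl2FO3

Heavy atoms from the SMILES: 12 C, 2 Cl, 1 F, 3 O.
Implicit hydrogens by atom environment:
  4 × C: 2 H each → 8
  4 × C: no H
  2 × C: 3 H each → 6
  2 × C: 1 H each → 2
  2 × Cl: no H
  2 × O: no H
  1 × F: no H
  1 × O: 1 H
  Total hydrogens = 17.
Molecular formula: C12H17Cl2FO3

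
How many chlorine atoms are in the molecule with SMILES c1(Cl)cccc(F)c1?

1

The symbol for chlorine appears 1 time in the SMILES.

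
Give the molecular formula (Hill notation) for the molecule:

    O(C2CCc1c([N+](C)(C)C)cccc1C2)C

Heavy atoms from the SMILES: 14 C, 1 N, 1 O.
Implicit hydrogens by atom environment:
  4 × C: 3 H each → 12
  3 × C: 2 H each → 6
  3 × C (aromatic): 1 H each → 3
  3 × C (aromatic): no H
  1 × C: 1 H
  1 × N (charge +1): no H
  1 × O: no H
  Total hydrogens = 22.
Net charge +1.
Molecular formula: C14H22NO+

C14H22NO+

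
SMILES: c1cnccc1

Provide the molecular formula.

Heavy atoms from the SMILES: 5 C, 1 N.
Implicit hydrogens by atom environment:
  5 × C (aromatic): 1 H each → 5
  1 × N (aromatic): no H
  Total hydrogens = 5.
Molecular formula: C5H5N

C5H5N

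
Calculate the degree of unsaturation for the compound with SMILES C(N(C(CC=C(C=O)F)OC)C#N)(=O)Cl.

5

Molecular formula from the SMILES: C8H8ClFN2O3.
DoU = (2C + 2 + N − H − X)/2 = (2·8 + 2 + 2 − 8 − 2)/2 = 10/2 = 5.
(Structurally: 0 ring(s) + 5 π bond(s) = 5.)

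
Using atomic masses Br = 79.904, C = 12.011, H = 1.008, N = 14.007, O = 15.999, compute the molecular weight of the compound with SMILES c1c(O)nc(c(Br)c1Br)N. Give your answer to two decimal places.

267.91

Molecular formula: C5H4Br2N2O.
M = 2×79.904 + 5×12.011 + 4×1.008 + 2×14.007 + 1×15.999 = 267.91 g/mol.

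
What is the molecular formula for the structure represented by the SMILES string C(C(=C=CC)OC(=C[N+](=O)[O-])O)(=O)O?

Heavy atoms from the SMILES: 7 C, 1 N, 6 O.
Implicit hydrogens by atom environment:
  4 × C: no H
  3 × O: no H
  2 × C: 1 H each → 2
  2 × O: 1 H each → 2
  1 × C: 3 H
  1 × N (charge +1): no H
  1 × O (charge -1): no H
  Total hydrogens = 7.
Molecular formula: C7H7NO6

C7H7NO6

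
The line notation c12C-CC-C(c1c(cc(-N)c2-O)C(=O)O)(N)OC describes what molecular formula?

Heavy atoms from the SMILES: 12 C, 2 N, 4 O.
Implicit hydrogens by atom environment:
  5 × C (aromatic): no H
  3 × C: 2 H each → 6
  2 × C: no H
  2 × N: 2 H each → 4
  2 × O: 1 H each → 2
  2 × O: no H
  1 × C: 3 H
  1 × C (aromatic): 1 H
  Total hydrogens = 16.
Molecular formula: C12H16N2O4

C12H16N2O4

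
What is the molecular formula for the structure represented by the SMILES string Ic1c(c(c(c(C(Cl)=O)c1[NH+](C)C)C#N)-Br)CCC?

Heavy atoms from the SMILES: 1 Br, 13 C, 1 Cl, 1 I, 2 N, 1 O.
Implicit hydrogens by atom environment:
  6 × C (aromatic): no H
  3 × C: 3 H each → 9
  2 × C: 2 H each → 4
  2 × C: no H
  1 × Br: no H
  1 × Cl: no H
  1 × I: no H
  1 × N (charge +1): 1 H
  1 × N: no H
  1 × O: no H
  Total hydrogens = 14.
Net charge +1.
Molecular formula: C13H14BrClIN2O+

C13H14BrClIN2O+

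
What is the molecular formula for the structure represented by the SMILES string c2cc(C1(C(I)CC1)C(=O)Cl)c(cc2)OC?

C12H12ClIO2

Heavy atoms from the SMILES: 12 C, 1 Cl, 1 I, 2 O.
Implicit hydrogens by atom environment:
  4 × C (aromatic): 1 H each → 4
  2 × C: 2 H each → 4
  2 × C: no H
  2 × C (aromatic): no H
  2 × O: no H
  1 × C: 3 H
  1 × C: 1 H
  1 × Cl: no H
  1 × I: no H
  Total hydrogens = 12.
Molecular formula: C12H12ClIO2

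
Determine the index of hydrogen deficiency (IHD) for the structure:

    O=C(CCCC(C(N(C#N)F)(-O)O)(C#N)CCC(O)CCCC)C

5

Molecular formula from the SMILES: C16H26FN3O4.
DoU = (2C + 2 + N − H − X)/2 = (2·16 + 2 + 3 − 26 − 1)/2 = 10/2 = 5.
(Structurally: 0 ring(s) + 5 π bond(s) = 5.)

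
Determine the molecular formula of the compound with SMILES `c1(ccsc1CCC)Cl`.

Heavy atoms from the SMILES: 7 C, 1 Cl, 1 S.
Implicit hydrogens by atom environment:
  2 × C: 2 H each → 4
  2 × C (aromatic): 1 H each → 2
  2 × C (aromatic): no H
  1 × C: 3 H
  1 × Cl: no H
  1 × S (aromatic): no H
  Total hydrogens = 9.
Molecular formula: C7H9ClS

C7H9ClS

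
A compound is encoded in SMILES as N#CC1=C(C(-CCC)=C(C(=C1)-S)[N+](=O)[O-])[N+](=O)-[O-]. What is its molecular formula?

C10H9N3O4S

Heavy atoms from the SMILES: 10 C, 3 N, 4 O, 1 S.
Implicit hydrogens by atom environment:
  5 × C (aromatic): no H
  2 × C: 2 H each → 4
  2 × N (charge +1): no H
  2 × O: no H
  2 × O (charge -1): no H
  1 × C: 3 H
  1 × C (aromatic): 1 H
  1 × C: no H
  1 × N: no H
  1 × S: 1 H
  Total hydrogens = 9.
Molecular formula: C10H9N3O4S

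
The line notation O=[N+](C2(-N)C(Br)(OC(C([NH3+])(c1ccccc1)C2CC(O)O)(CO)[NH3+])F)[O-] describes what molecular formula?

[C14H22BrFN4O6]2+

Heavy atoms from the SMILES: 1 Br, 14 C, 1 F, 4 N, 6 O.
Implicit hydrogens by atom environment:
  5 × C (aromatic): 1 H each → 5
  4 × C: no H
  3 × O: 1 H each → 3
  2 × C: 2 H each → 4
  2 × C: 1 H each → 2
  2 × N (charge +1): 3 H each → 6
  2 × O: no H
  1 × Br: no H
  1 × C (aromatic): no H
  1 × F: no H
  1 × N: 2 H
  1 × N (charge +1): no H
  1 × O (charge -1): no H
  Total hydrogens = 22.
Net charge +2.
Molecular formula: [C14H22BrFN4O6]2+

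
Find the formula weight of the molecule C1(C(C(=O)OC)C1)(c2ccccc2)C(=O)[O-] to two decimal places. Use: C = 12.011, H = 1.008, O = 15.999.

Molecular formula: C12H11O4-.
M = 12×12.011 + 11×1.008 + 4×15.999 = 219.22 g/mol.

219.22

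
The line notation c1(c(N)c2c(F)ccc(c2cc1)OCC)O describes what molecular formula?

C12H12FNO2

Heavy atoms from the SMILES: 12 C, 1 F, 1 N, 2 O.
Implicit hydrogens by atom environment:
  6 × C (aromatic): no H
  4 × C (aromatic): 1 H each → 4
  1 × C: 3 H
  1 × C: 2 H
  1 × F: no H
  1 × N: 2 H
  1 × O: 1 H
  1 × O: no H
  Total hydrogens = 12.
Molecular formula: C12H12FNO2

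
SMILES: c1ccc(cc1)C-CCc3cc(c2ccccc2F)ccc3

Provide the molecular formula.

Heavy atoms from the SMILES: 21 C, 1 F.
Implicit hydrogens by atom environment:
  13 × C (aromatic): 1 H each → 13
  5 × C (aromatic): no H
  3 × C: 2 H each → 6
  1 × F: no H
  Total hydrogens = 19.
Molecular formula: C21H19F

C21H19F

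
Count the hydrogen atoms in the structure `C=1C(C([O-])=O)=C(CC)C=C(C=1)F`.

Hydrogens are implicit in SMILES; fill each atom to its normal valence:
  3 × C (aromatic): 1 H each → 3
  3 × C (aromatic): no H
  1 × C: 3 H
  1 × C: 2 H
  1 × C: no H
  1 × F: no H
  1 × O: no H
  1 × O (charge -1): no H
  Total hydrogens = 8.

8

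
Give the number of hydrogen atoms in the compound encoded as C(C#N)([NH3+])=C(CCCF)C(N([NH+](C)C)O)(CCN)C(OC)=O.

26

Hydrogens are implicit in SMILES; fill each atom to its normal valence:
  5 × C: 2 H each → 10
  5 × C: no H
  3 × C: 3 H each → 9
  2 × N: no H
  2 × O: no H
  1 × F: no H
  1 × N (charge +1): 3 H
  1 × N: 2 H
  1 × N (charge +1): 1 H
  1 × O: 1 H
  Total hydrogens = 26.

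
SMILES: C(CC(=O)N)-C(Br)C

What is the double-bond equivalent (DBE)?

Molecular formula from the SMILES: C5H10BrNO.
DoU = (2C + 2 + N − H − X)/2 = (2·5 + 2 + 1 − 10 − 1)/2 = 2/2 = 1.
(Structurally: 0 ring(s) + 1 π bond(s) = 1.)

1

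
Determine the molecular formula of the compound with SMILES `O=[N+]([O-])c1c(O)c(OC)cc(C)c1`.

Heavy atoms from the SMILES: 8 C, 1 N, 4 O.
Implicit hydrogens by atom environment:
  4 × C (aromatic): no H
  2 × C: 3 H each → 6
  2 × C (aromatic): 1 H each → 2
  2 × O: no H
  1 × N (charge +1): no H
  1 × O: 1 H
  1 × O (charge -1): no H
  Total hydrogens = 9.
Molecular formula: C8H9NO4

C8H9NO4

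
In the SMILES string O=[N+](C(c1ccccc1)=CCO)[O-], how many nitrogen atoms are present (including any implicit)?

The symbol for nitrogen appears 1 time in the SMILES.

1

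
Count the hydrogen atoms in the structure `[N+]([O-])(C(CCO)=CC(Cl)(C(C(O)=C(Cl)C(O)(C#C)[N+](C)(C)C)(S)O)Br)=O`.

20

Hydrogens are implicit in SMILES; fill each atom to its normal valence:
  7 × C: no H
  4 × O: 1 H each → 4
  3 × C: 3 H each → 9
  2 × C: 2 H each → 4
  2 × C: 1 H each → 2
  2 × Cl: no H
  2 × N (charge +1): no H
  1 × Br: no H
  1 × O: no H
  1 × O (charge -1): no H
  1 × S: 1 H
  Total hydrogens = 20.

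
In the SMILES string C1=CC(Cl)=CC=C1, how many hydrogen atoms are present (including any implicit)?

5

Hydrogens are implicit in SMILES; fill each atom to its normal valence:
  5 × C (aromatic): 1 H each → 5
  1 × C (aromatic): no H
  1 × Cl: no H
  Total hydrogens = 5.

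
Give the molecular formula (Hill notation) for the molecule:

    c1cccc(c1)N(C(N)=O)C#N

Heavy atoms from the SMILES: 8 C, 3 N, 1 O.
Implicit hydrogens by atom environment:
  5 × C (aromatic): 1 H each → 5
  2 × C: no H
  2 × N: no H
  1 × C (aromatic): no H
  1 × N: 2 H
  1 × O: no H
  Total hydrogens = 7.
Molecular formula: C8H7N3O

C8H7N3O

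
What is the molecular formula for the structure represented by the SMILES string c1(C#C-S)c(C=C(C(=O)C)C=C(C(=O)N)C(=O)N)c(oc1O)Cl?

Heavy atoms from the SMILES: 14 C, 1 Cl, 2 N, 5 O, 1 S.
Implicit hydrogens by atom environment:
  7 × C: no H
  4 × C (aromatic): no H
  3 × O: no H
  2 × C: 1 H each → 2
  2 × N: 2 H each → 4
  1 × C: 3 H
  1 × Cl: no H
  1 × O: 1 H
  1 × O (aromatic): no H
  1 × S: 1 H
  Total hydrogens = 11.
Molecular formula: C14H11ClN2O5S

C14H11ClN2O5S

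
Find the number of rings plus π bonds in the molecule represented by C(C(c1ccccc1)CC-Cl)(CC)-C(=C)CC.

Molecular formula from the SMILES: C16H23Cl.
DoU = (2C + 2 + N − H − X)/2 = (2·16 + 2 + 0 − 23 − 1)/2 = 10/2 = 5.
(Structurally: 1 ring(s) + 4 π bond(s) = 5.)

5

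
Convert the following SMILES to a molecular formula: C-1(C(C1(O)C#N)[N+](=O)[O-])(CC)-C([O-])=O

C7H7N2O5-

Heavy atoms from the SMILES: 7 C, 2 N, 5 O.
Implicit hydrogens by atom environment:
  4 × C: no H
  2 × O: no H
  2 × O (charge -1): no H
  1 × C: 3 H
  1 × C: 2 H
  1 × C: 1 H
  1 × N: no H
  1 × N (charge +1): no H
  1 × O: 1 H
  Total hydrogens = 7.
Net charge -1.
Molecular formula: C7H7N2O5-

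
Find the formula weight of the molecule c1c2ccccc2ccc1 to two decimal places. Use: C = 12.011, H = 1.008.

128.17

Molecular formula: C10H8.
M = 10×12.011 + 8×1.008 = 128.17 g/mol.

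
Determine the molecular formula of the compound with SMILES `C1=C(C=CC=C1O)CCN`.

C8H11NO

Heavy atoms from the SMILES: 8 C, 1 N, 1 O.
Implicit hydrogens by atom environment:
  4 × C (aromatic): 1 H each → 4
  2 × C: 2 H each → 4
  2 × C (aromatic): no H
  1 × N: 2 H
  1 × O: 1 H
  Total hydrogens = 11.
Molecular formula: C8H11NO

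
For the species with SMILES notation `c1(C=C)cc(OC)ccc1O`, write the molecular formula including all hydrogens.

Heavy atoms from the SMILES: 9 C, 2 O.
Implicit hydrogens by atom environment:
  3 × C (aromatic): 1 H each → 3
  3 × C (aromatic): no H
  1 × C: 3 H
  1 × C: 2 H
  1 × C: 1 H
  1 × O: 1 H
  1 × O: no H
  Total hydrogens = 10.
Molecular formula: C9H10O2

C9H10O2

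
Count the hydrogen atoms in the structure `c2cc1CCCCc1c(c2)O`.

Hydrogens are implicit in SMILES; fill each atom to its normal valence:
  4 × C: 2 H each → 8
  3 × C (aromatic): 1 H each → 3
  3 × C (aromatic): no H
  1 × O: 1 H
  Total hydrogens = 12.

12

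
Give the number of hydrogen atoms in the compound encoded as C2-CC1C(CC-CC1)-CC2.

Hydrogens are implicit in SMILES; fill each atom to its normal valence:
  8 × C: 2 H each → 16
  2 × C: 1 H each → 2
  Total hydrogens = 18.

18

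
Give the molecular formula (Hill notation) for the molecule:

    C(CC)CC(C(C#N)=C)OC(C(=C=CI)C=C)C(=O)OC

Heavy atoms from the SMILES: 16 C, 1 I, 1 N, 3 O.
Implicit hydrogens by atom environment:
  5 × C: 2 H each → 10
  5 × C: no H
  4 × C: 1 H each → 4
  3 × O: no H
  2 × C: 3 H each → 6
  1 × I: no H
  1 × N: no H
  Total hydrogens = 20.
Molecular formula: C16H20INO3

C16H20INO3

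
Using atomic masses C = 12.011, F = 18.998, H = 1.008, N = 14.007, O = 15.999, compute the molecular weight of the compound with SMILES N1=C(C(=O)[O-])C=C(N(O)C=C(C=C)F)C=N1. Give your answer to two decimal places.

Molecular formula: C9H7FN3O3-.
M = 9×12.011 + 1×18.998 + 7×1.008 + 3×14.007 + 3×15.999 = 224.17 g/mol.

224.17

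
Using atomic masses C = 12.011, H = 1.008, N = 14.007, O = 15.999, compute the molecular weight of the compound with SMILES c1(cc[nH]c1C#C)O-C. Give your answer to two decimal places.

Molecular formula: C7H7NO.
M = 7×12.011 + 7×1.008 + 1×14.007 + 1×15.999 = 121.14 g/mol.

121.14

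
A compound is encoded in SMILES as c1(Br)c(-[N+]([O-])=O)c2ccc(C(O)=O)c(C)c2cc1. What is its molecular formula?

C12H8BrNO4

Heavy atoms from the SMILES: 1 Br, 12 C, 1 N, 4 O.
Implicit hydrogens by atom environment:
  6 × C (aromatic): no H
  4 × C (aromatic): 1 H each → 4
  2 × O: no H
  1 × Br: no H
  1 × C: 3 H
  1 × C: no H
  1 × N (charge +1): no H
  1 × O: 1 H
  1 × O (charge -1): no H
  Total hydrogens = 8.
Molecular formula: C12H8BrNO4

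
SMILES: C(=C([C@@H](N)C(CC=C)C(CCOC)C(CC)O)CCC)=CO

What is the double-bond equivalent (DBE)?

3

Molecular formula from the SMILES: C18H33NO3.
DoU = (2C + 2 + N − H − X)/2 = (2·18 + 2 + 1 − 33 − 0)/2 = 6/2 = 3.
(Structurally: 0 ring(s) + 3 π bond(s) = 3.)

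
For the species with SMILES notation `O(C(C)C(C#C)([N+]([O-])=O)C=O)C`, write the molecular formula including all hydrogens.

C7H9NO4

Heavy atoms from the SMILES: 7 C, 1 N, 4 O.
Implicit hydrogens by atom environment:
  3 × C: 1 H each → 3
  3 × O: no H
  2 × C: 3 H each → 6
  2 × C: no H
  1 × N (charge +1): no H
  1 × O (charge -1): no H
  Total hydrogens = 9.
Molecular formula: C7H9NO4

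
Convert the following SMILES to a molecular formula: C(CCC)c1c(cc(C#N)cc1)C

C12H15N

Heavy atoms from the SMILES: 12 C, 1 N.
Implicit hydrogens by atom environment:
  3 × C: 2 H each → 6
  3 × C (aromatic): 1 H each → 3
  3 × C (aromatic): no H
  2 × C: 3 H each → 6
  1 × C: no H
  1 × N: no H
  Total hydrogens = 15.
Molecular formula: C12H15N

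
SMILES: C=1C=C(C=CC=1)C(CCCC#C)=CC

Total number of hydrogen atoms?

Hydrogens are implicit in SMILES; fill each atom to its normal valence:
  5 × C (aromatic): 1 H each → 5
  3 × C: 2 H each → 6
  2 × C: 1 H each → 2
  2 × C: no H
  1 × C: 3 H
  1 × C (aromatic): no H
  Total hydrogens = 16.

16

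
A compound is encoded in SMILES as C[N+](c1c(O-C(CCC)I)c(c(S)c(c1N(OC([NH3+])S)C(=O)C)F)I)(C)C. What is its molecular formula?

[C16H26FI2N3O3S2]2+

Heavy atoms from the SMILES: 16 C, 1 F, 2 I, 3 N, 3 O, 2 S.
Implicit hydrogens by atom environment:
  6 × C (aromatic): no H
  5 × C: 3 H each → 15
  3 × O: no H
  2 × C: 2 H each → 4
  2 × C: 1 H each → 2
  2 × I: no H
  2 × S: 1 H each → 2
  1 × C: no H
  1 × F: no H
  1 × N (charge +1): 3 H
  1 × N: no H
  1 × N (charge +1): no H
  Total hydrogens = 26.
Net charge +2.
Molecular formula: [C16H26FI2N3O3S2]2+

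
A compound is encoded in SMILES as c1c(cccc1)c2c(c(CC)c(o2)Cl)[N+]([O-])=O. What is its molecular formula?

C12H10ClNO3

Heavy atoms from the SMILES: 12 C, 1 Cl, 1 N, 3 O.
Implicit hydrogens by atom environment:
  5 × C (aromatic): 1 H each → 5
  5 × C (aromatic): no H
  1 × C: 3 H
  1 × C: 2 H
  1 × Cl: no H
  1 × N (charge +1): no H
  1 × O (aromatic): no H
  1 × O: no H
  1 × O (charge -1): no H
  Total hydrogens = 10.
Molecular formula: C12H10ClNO3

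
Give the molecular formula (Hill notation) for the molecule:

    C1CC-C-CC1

Heavy atoms from the SMILES: 6 C.
Implicit hydrogens by atom environment:
  6 × C: 2 H each → 12
  Total hydrogens = 12.
Molecular formula: C6H12

C6H12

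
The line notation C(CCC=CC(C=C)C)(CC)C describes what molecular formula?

C12H22

Heavy atoms from the SMILES: 12 C.
Implicit hydrogens by atom environment:
  5 × C: 1 H each → 5
  4 × C: 2 H each → 8
  3 × C: 3 H each → 9
  Total hydrogens = 22.
Molecular formula: C12H22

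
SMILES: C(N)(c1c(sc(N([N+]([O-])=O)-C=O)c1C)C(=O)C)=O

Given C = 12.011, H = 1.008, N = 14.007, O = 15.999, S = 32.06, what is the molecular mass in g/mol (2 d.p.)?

271.25

Molecular formula: C9H9N3O5S.
M = 9×12.011 + 9×1.008 + 3×14.007 + 5×15.999 + 1×32.06 = 271.25 g/mol.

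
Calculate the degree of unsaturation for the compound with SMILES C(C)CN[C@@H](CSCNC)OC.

Molecular formula from the SMILES: C8H20N2OS.
DoU = (2C + 2 + N − H − X)/2 = (2·8 + 2 + 2 − 20 − 0)/2 = 0/2 = 0.
(Structurally: 0 ring(s) + 0 π bond(s) = 0.)

0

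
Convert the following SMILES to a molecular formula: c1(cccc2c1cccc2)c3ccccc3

Heavy atoms from the SMILES: 16 C.
Implicit hydrogens by atom environment:
  12 × C (aromatic): 1 H each → 12
  4 × C (aromatic): no H
  Total hydrogens = 12.
Molecular formula: C16H12

C16H12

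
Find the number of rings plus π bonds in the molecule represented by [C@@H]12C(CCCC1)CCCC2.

2

Molecular formula from the SMILES: C10H18.
DoU = (2C + 2 + N − H − X)/2 = (2·10 + 2 + 0 − 18 − 0)/2 = 4/2 = 2.
(Structurally: 2 ring(s) + 0 π bond(s) = 2.)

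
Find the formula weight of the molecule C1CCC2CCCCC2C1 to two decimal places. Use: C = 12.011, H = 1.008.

138.25

Molecular formula: C10H18.
M = 10×12.011 + 18×1.008 = 138.25 g/mol.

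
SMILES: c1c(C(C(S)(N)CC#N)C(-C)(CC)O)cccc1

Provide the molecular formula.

Heavy atoms from the SMILES: 14 C, 2 N, 1 O, 1 S.
Implicit hydrogens by atom environment:
  5 × C (aromatic): 1 H each → 5
  3 × C: no H
  2 × C: 3 H each → 6
  2 × C: 2 H each → 4
  1 × C: 1 H
  1 × C (aromatic): no H
  1 × N: 2 H
  1 × N: no H
  1 × O: 1 H
  1 × S: 1 H
  Total hydrogens = 20.
Molecular formula: C14H20N2OS

C14H20N2OS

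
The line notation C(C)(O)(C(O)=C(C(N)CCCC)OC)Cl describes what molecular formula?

C10H20ClNO3

Heavy atoms from the SMILES: 10 C, 1 Cl, 1 N, 3 O.
Implicit hydrogens by atom environment:
  3 × C: 3 H each → 9
  3 × C: 2 H each → 6
  3 × C: no H
  2 × O: 1 H each → 2
  1 × C: 1 H
  1 × Cl: no H
  1 × N: 2 H
  1 × O: no H
  Total hydrogens = 20.
Molecular formula: C10H20ClNO3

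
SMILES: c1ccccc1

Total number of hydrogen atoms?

6

Hydrogens are implicit in SMILES; fill each atom to its normal valence:
  6 × C (aromatic): 1 H each → 6
  Total hydrogens = 6.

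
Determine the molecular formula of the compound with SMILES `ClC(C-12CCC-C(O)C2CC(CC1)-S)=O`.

C11H17ClO2S

Heavy atoms from the SMILES: 11 C, 1 Cl, 2 O, 1 S.
Implicit hydrogens by atom environment:
  6 × C: 2 H each → 12
  3 × C: 1 H each → 3
  2 × C: no H
  1 × Cl: no H
  1 × O: 1 H
  1 × O: no H
  1 × S: 1 H
  Total hydrogens = 17.
Molecular formula: C11H17ClO2S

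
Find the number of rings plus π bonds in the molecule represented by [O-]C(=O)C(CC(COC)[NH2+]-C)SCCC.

1

Molecular formula from the SMILES: C10H21NO3S.
DoU = (2C + 2 + N − H − X)/2 = (2·10 + 2 + 1 − 21 − 0)/2 = 2/2 = 1.
(Structurally: 0 ring(s) + 1 π bond(s) = 1.)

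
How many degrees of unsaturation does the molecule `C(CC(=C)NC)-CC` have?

Molecular formula from the SMILES: C7H15N.
DoU = (2C + 2 + N − H − X)/2 = (2·7 + 2 + 1 − 15 − 0)/2 = 2/2 = 1.
(Structurally: 0 ring(s) + 1 π bond(s) = 1.)

1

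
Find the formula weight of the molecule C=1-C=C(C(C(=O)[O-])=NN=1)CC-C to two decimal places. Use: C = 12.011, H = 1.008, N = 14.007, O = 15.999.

165.17

Molecular formula: C8H9N2O2-.
M = 8×12.011 + 9×1.008 + 2×14.007 + 2×15.999 = 165.17 g/mol.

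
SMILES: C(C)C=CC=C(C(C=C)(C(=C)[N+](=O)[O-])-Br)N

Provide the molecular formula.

C11H15BrN2O2

Heavy atoms from the SMILES: 1 Br, 11 C, 2 N, 2 O.
Implicit hydrogens by atom environment:
  4 × C: 1 H each → 4
  3 × C: 2 H each → 6
  3 × C: no H
  1 × Br: no H
  1 × C: 3 H
  1 × N: 2 H
  1 × N (charge +1): no H
  1 × O: no H
  1 × O (charge -1): no H
  Total hydrogens = 15.
Molecular formula: C11H15BrN2O2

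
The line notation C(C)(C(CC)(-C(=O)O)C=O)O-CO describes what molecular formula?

Heavy atoms from the SMILES: 8 C, 5 O.
Implicit hydrogens by atom environment:
  3 × O: no H
  2 × C: 3 H each → 6
  2 × C: 2 H each → 4
  2 × C: 1 H each → 2
  2 × C: no H
  2 × O: 1 H each → 2
  Total hydrogens = 14.
Molecular formula: C8H14O5

C8H14O5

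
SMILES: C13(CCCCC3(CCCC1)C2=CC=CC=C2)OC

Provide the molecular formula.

C17H24O

Heavy atoms from the SMILES: 17 C, 1 O.
Implicit hydrogens by atom environment:
  8 × C: 2 H each → 16
  5 × C (aromatic): 1 H each → 5
  2 × C: no H
  1 × C: 3 H
  1 × C (aromatic): no H
  1 × O: no H
  Total hydrogens = 24.
Molecular formula: C17H24O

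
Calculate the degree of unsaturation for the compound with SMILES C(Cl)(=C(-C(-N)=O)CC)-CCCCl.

2

Molecular formula from the SMILES: C8H13Cl2NO.
DoU = (2C + 2 + N − H − X)/2 = (2·8 + 2 + 1 − 13 − 2)/2 = 4/2 = 2.
(Structurally: 0 ring(s) + 2 π bond(s) = 2.)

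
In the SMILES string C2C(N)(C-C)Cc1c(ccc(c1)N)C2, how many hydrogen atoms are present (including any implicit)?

Hydrogens are implicit in SMILES; fill each atom to its normal valence:
  4 × C: 2 H each → 8
  3 × C (aromatic): 1 H each → 3
  3 × C (aromatic): no H
  2 × N: 2 H each → 4
  1 × C: 3 H
  1 × C: no H
  Total hydrogens = 18.

18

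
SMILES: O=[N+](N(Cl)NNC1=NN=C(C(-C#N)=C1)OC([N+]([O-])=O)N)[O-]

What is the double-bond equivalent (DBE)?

8

Molecular formula from the SMILES: C6H6ClN9O5.
DoU = (2C + 2 + N − H − X)/2 = (2·6 + 2 + 9 − 6 − 1)/2 = 16/2 = 8.
(Structurally: 1 ring(s) + 7 π bond(s) = 8.)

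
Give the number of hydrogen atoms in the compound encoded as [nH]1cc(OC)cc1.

Hydrogens are implicit in SMILES; fill each atom to its normal valence:
  3 × C (aromatic): 1 H each → 3
  1 × C: 3 H
  1 × C (aromatic): no H
  1 × N (aromatic): 1 H
  1 × O: no H
  Total hydrogens = 7.

7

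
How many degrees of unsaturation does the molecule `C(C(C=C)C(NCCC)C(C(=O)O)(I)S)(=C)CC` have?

Molecular formula from the SMILES: C13H22INO2S.
DoU = (2C + 2 + N − H − X)/2 = (2·13 + 2 + 1 − 22 − 1)/2 = 6/2 = 3.
(Structurally: 0 ring(s) + 3 π bond(s) = 3.)

3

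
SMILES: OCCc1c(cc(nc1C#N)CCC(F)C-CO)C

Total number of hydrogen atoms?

Hydrogens are implicit in SMILES; fill each atom to its normal valence:
  6 × C: 2 H each → 12
  4 × C (aromatic): no H
  2 × O: 1 H each → 2
  1 × C: 3 H
  1 × C (aromatic): 1 H
  1 × C: 1 H
  1 × C: no H
  1 × F: no H
  1 × N (aromatic): no H
  1 × N: no H
  Total hydrogens = 19.

19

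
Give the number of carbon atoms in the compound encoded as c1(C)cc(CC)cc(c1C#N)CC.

12

The symbol for carbon appears 12 times in the SMILES. Lowercase c denotes aromatic carbon and counts toward C.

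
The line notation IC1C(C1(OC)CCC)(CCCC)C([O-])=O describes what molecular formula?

C12H20IO3-

Heavy atoms from the SMILES: 12 C, 1 I, 3 O.
Implicit hydrogens by atom environment:
  5 × C: 2 H each → 10
  3 × C: 3 H each → 9
  3 × C: no H
  2 × O: no H
  1 × C: 1 H
  1 × I: no H
  1 × O (charge -1): no H
  Total hydrogens = 20.
Net charge -1.
Molecular formula: C12H20IO3-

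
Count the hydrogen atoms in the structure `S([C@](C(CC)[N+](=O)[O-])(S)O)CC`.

Hydrogens are implicit in SMILES; fill each atom to its normal valence:
  2 × C: 3 H each → 6
  2 × C: 2 H each → 4
  1 × C: 1 H
  1 × C: no H
  1 × N (charge +1): no H
  1 × O: 1 H
  1 × O: no H
  1 × O (charge -1): no H
  1 × S: 1 H
  1 × S: no H
  Total hydrogens = 13.

13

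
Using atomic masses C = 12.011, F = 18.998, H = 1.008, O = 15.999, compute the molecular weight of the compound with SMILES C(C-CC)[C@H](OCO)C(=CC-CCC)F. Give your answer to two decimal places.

218.31

Molecular formula: C12H23FO2.
M = 12×12.011 + 1×18.998 + 23×1.008 + 2×15.999 = 218.31 g/mol.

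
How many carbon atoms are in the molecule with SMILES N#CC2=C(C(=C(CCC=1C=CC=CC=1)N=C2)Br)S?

14

The symbol for carbon appears 14 times in the SMILES.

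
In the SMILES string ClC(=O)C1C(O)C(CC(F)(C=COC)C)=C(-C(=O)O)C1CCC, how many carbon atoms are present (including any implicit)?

The symbol for carbon appears 16 times in the SMILES. (Cl is a single chlorine, not C + l.)

16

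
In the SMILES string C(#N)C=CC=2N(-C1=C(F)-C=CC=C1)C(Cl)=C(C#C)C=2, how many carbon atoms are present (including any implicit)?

15

The symbol for carbon appears 15 times in the SMILES. (Cl is a single chlorine, not C + l.)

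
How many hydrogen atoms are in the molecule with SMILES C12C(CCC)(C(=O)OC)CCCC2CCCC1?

26

Hydrogens are implicit in SMILES; fill each atom to its normal valence:
  9 × C: 2 H each → 18
  2 × C: 3 H each → 6
  2 × C: 1 H each → 2
  2 × C: no H
  2 × O: no H
  Total hydrogens = 26.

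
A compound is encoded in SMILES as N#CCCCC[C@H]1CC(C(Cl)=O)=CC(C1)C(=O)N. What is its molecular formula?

C13H17ClN2O2

Heavy atoms from the SMILES: 13 C, 1 Cl, 2 N, 2 O.
Implicit hydrogens by atom environment:
  6 × C: 2 H each → 12
  4 × C: no H
  3 × C: 1 H each → 3
  2 × O: no H
  1 × Cl: no H
  1 × N: 2 H
  1 × N: no H
  Total hydrogens = 17.
Molecular formula: C13H17ClN2O2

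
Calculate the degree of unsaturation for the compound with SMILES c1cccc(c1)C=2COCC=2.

6

Molecular formula from the SMILES: C10H10O.
DoU = (2C + 2 + N − H − X)/2 = (2·10 + 2 + 0 − 10 − 0)/2 = 12/2 = 6.
(Structurally: 2 ring(s) + 4 π bond(s) = 6.)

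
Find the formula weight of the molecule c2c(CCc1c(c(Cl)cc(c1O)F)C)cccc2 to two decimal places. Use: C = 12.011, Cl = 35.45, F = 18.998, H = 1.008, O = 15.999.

Molecular formula: C15H14ClFO.
M = 15×12.011 + 1×35.45 + 1×18.998 + 14×1.008 + 1×15.999 = 264.72 g/mol.

264.72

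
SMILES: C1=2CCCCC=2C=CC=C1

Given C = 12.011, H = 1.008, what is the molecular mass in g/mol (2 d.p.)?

Molecular formula: C10H12.
M = 10×12.011 + 12×1.008 = 132.21 g/mol.

132.21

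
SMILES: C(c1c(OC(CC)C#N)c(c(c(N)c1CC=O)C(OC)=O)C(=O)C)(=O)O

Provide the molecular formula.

C17H18N2O7

Heavy atoms from the SMILES: 17 C, 2 N, 7 O.
Implicit hydrogens by atom environment:
  6 × C (aromatic): no H
  6 × O: no H
  4 × C: no H
  3 × C: 3 H each → 9
  2 × C: 2 H each → 4
  2 × C: 1 H each → 2
  1 × N: 2 H
  1 × N: no H
  1 × O: 1 H
  Total hydrogens = 18.
Molecular formula: C17H18N2O7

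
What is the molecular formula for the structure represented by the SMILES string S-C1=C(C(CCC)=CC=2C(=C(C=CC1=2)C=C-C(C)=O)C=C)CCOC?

Heavy atoms from the SMILES: 22 C, 2 O, 1 S.
Implicit hydrogens by atom environment:
  7 × C (aromatic): no H
  5 × C: 2 H each → 10
  3 × C: 3 H each → 9
  3 × C (aromatic): 1 H each → 3
  3 × C: 1 H each → 3
  2 × O: no H
  1 × C: no H
  1 × S: 1 H
  Total hydrogens = 26.
Molecular formula: C22H26O2S

C22H26O2S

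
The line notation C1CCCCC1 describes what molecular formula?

Heavy atoms from the SMILES: 6 C.
Implicit hydrogens by atom environment:
  6 × C: 2 H each → 12
  Total hydrogens = 12.
Molecular formula: C6H12

C6H12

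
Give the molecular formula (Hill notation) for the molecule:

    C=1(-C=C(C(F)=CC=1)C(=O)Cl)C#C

C9H4ClFO

Heavy atoms from the SMILES: 9 C, 1 Cl, 1 F, 1 O.
Implicit hydrogens by atom environment:
  3 × C (aromatic): 1 H each → 3
  3 × C (aromatic): no H
  2 × C: no H
  1 × C: 1 H
  1 × Cl: no H
  1 × F: no H
  1 × O: no H
  Total hydrogens = 4.
Molecular formula: C9H4ClFO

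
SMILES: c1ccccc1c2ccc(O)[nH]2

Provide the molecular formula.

Heavy atoms from the SMILES: 10 C, 1 N, 1 O.
Implicit hydrogens by atom environment:
  7 × C (aromatic): 1 H each → 7
  3 × C (aromatic): no H
  1 × N (aromatic): 1 H
  1 × O: 1 H
  Total hydrogens = 9.
Molecular formula: C10H9NO

C10H9NO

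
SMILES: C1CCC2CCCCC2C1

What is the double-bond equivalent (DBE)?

Molecular formula from the SMILES: C10H18.
DoU = (2C + 2 + N − H − X)/2 = (2·10 + 2 + 0 − 18 − 0)/2 = 4/2 = 2.
(Structurally: 2 ring(s) + 0 π bond(s) = 2.)

2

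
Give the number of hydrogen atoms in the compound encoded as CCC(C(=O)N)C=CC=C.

13

Hydrogens are implicit in SMILES; fill each atom to its normal valence:
  4 × C: 1 H each → 4
  2 × C: 2 H each → 4
  1 × C: 3 H
  1 × C: no H
  1 × N: 2 H
  1 × O: no H
  Total hydrogens = 13.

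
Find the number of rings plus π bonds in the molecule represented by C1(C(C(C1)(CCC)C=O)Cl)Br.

Molecular formula from the SMILES: C8H12BrClO.
DoU = (2C + 2 + N − H − X)/2 = (2·8 + 2 + 0 − 12 − 2)/2 = 4/2 = 2.
(Structurally: 1 ring(s) + 1 π bond(s) = 2.)

2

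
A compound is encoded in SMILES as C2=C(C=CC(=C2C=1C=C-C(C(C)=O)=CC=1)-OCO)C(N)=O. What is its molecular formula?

C16H15NO4

Heavy atoms from the SMILES: 16 C, 1 N, 4 O.
Implicit hydrogens by atom environment:
  7 × C (aromatic): 1 H each → 7
  5 × C (aromatic): no H
  3 × O: no H
  2 × C: no H
  1 × C: 3 H
  1 × C: 2 H
  1 × N: 2 H
  1 × O: 1 H
  Total hydrogens = 15.
Molecular formula: C16H15NO4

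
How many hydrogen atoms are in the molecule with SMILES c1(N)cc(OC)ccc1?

Hydrogens are implicit in SMILES; fill each atom to its normal valence:
  4 × C (aromatic): 1 H each → 4
  2 × C (aromatic): no H
  1 × C: 3 H
  1 × N: 2 H
  1 × O: no H
  Total hydrogens = 9.

9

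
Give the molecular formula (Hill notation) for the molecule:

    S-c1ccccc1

C6H6S

Heavy atoms from the SMILES: 6 C, 1 S.
Implicit hydrogens by atom environment:
  5 × C (aromatic): 1 H each → 5
  1 × C (aromatic): no H
  1 × S: 1 H
  Total hydrogens = 6.
Molecular formula: C6H6S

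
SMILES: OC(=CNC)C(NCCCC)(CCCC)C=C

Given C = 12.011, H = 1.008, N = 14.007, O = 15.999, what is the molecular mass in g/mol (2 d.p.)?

240.39

Molecular formula: C14H28N2O.
M = 14×12.011 + 28×1.008 + 2×14.007 + 1×15.999 = 240.39 g/mol.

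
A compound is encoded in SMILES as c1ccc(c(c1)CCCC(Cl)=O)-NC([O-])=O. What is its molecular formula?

C11H11ClNO3-

Heavy atoms from the SMILES: 11 C, 1 Cl, 1 N, 3 O.
Implicit hydrogens by atom environment:
  4 × C (aromatic): 1 H each → 4
  3 × C: 2 H each → 6
  2 × C (aromatic): no H
  2 × C: no H
  2 × O: no H
  1 × Cl: no H
  1 × N: 1 H
  1 × O (charge -1): no H
  Total hydrogens = 11.
Net charge -1.
Molecular formula: C11H11ClNO3-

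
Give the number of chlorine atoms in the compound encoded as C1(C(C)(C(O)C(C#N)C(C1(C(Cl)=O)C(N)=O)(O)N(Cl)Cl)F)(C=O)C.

The symbol for chlorine appears 3 times in the SMILES.

3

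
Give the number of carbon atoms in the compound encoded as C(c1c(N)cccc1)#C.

8

The symbol for carbon appears 8 times in the SMILES. Lowercase c denotes aromatic carbon and counts toward C.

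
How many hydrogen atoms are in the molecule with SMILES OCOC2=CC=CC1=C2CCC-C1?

Hydrogens are implicit in SMILES; fill each atom to its normal valence:
  5 × C: 2 H each → 10
  3 × C (aromatic): 1 H each → 3
  3 × C (aromatic): no H
  1 × O: 1 H
  1 × O: no H
  Total hydrogens = 14.

14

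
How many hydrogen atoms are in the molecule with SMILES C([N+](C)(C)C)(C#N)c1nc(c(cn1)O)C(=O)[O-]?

12

Hydrogens are implicit in SMILES; fill each atom to its normal valence:
  3 × C: 3 H each → 9
  3 × C (aromatic): no H
  2 × C: no H
  2 × N (aromatic): no H
  1 × C (aromatic): 1 H
  1 × C: 1 H
  1 × N: no H
  1 × N (charge +1): no H
  1 × O: 1 H
  1 × O: no H
  1 × O (charge -1): no H
  Total hydrogens = 12.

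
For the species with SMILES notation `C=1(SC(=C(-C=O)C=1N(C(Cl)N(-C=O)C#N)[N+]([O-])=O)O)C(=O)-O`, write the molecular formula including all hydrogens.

C9H5ClN4O7S

Heavy atoms from the SMILES: 9 C, 1 Cl, 4 N, 7 O, 1 S.
Implicit hydrogens by atom environment:
  4 × C (aromatic): no H
  4 × O: no H
  3 × C: 1 H each → 3
  3 × N: no H
  2 × C: no H
  2 × O: 1 H each → 2
  1 × Cl: no H
  1 × N (charge +1): no H
  1 × O (charge -1): no H
  1 × S (aromatic): no H
  Total hydrogens = 5.
Molecular formula: C9H5ClN4O7S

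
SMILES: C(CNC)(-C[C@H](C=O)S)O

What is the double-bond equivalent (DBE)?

Molecular formula from the SMILES: C6H13NO2S.
DoU = (2C + 2 + N − H − X)/2 = (2·6 + 2 + 1 − 13 − 0)/2 = 2/2 = 1.
(Structurally: 0 ring(s) + 1 π bond(s) = 1.)

1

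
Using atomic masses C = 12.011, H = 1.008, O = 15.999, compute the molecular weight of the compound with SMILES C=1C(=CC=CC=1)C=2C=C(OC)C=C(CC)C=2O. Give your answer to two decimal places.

Molecular formula: C15H16O2.
M = 15×12.011 + 16×1.008 + 2×15.999 = 228.29 g/mol.

228.29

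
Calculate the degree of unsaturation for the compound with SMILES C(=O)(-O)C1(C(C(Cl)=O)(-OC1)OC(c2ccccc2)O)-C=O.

Molecular formula from the SMILES: C13H11ClO7.
DoU = (2C + 2 + N − H − X)/2 = (2·13 + 2 + 0 − 11 − 1)/2 = 16/2 = 8.
(Structurally: 2 ring(s) + 6 π bond(s) = 8.)

8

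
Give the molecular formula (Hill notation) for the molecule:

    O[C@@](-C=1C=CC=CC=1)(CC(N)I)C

Heavy atoms from the SMILES: 10 C, 1 I, 1 N, 1 O.
Implicit hydrogens by atom environment:
  5 × C (aromatic): 1 H each → 5
  1 × C: 3 H
  1 × C: 2 H
  1 × C: 1 H
  1 × C: no H
  1 × C (aromatic): no H
  1 × I: no H
  1 × N: 2 H
  1 × O: 1 H
  Total hydrogens = 14.
Molecular formula: C10H14INO

C10H14INO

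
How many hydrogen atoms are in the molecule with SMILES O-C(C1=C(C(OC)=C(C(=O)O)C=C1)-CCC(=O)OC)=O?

Hydrogens are implicit in SMILES; fill each atom to its normal valence:
  5 × O: no H
  4 × C (aromatic): no H
  3 × C: no H
  2 × C: 3 H each → 6
  2 × C: 2 H each → 4
  2 × C (aromatic): 1 H each → 2
  2 × O: 1 H each → 2
  Total hydrogens = 14.

14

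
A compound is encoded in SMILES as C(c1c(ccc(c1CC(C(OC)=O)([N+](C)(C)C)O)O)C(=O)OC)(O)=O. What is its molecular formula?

Heavy atoms from the SMILES: 16 C, 1 N, 8 O.
Implicit hydrogens by atom environment:
  5 × C: 3 H each → 15
  5 × O: no H
  4 × C (aromatic): no H
  4 × C: no H
  3 × O: 1 H each → 3
  2 × C (aromatic): 1 H each → 2
  1 × C: 2 H
  1 × N (charge +1): no H
  Total hydrogens = 22.
Net charge +1.
Molecular formula: C16H22NO8+

C16H22NO8+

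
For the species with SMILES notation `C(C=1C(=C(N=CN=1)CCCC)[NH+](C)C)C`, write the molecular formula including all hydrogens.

Heavy atoms from the SMILES: 12 C, 3 N.
Implicit hydrogens by atom environment:
  4 × C: 3 H each → 12
  4 × C: 2 H each → 8
  3 × C (aromatic): no H
  2 × N (aromatic): no H
  1 × C (aromatic): 1 H
  1 × N (charge +1): 1 H
  Total hydrogens = 22.
Net charge +1.
Molecular formula: C12H22N3+

C12H22N3+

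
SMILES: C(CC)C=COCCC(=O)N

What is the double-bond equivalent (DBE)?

2

Molecular formula from the SMILES: C8H15NO2.
DoU = (2C + 2 + N − H − X)/2 = (2·8 + 2 + 1 − 15 − 0)/2 = 4/2 = 2.
(Structurally: 0 ring(s) + 2 π bond(s) = 2.)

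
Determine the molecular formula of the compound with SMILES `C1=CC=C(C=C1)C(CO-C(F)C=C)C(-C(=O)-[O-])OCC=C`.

C16H18FO4-

Heavy atoms from the SMILES: 16 C, 1 F, 4 O.
Implicit hydrogens by atom environment:
  5 × C: 1 H each → 5
  5 × C (aromatic): 1 H each → 5
  4 × C: 2 H each → 8
  3 × O: no H
  1 × C: no H
  1 × C (aromatic): no H
  1 × F: no H
  1 × O (charge -1): no H
  Total hydrogens = 18.
Net charge -1.
Molecular formula: C16H18FO4-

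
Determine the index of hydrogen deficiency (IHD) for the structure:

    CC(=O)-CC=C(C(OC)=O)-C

Molecular formula from the SMILES: C8H12O3.
DoU = (2C + 2 + N − H − X)/2 = (2·8 + 2 + 0 − 12 − 0)/2 = 6/2 = 3.
(Structurally: 0 ring(s) + 3 π bond(s) = 3.)

3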